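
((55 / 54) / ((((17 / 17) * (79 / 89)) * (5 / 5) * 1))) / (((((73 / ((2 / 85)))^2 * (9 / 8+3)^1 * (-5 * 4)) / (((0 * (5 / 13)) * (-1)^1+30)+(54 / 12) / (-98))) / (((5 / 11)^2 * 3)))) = -174173 / 6492240717039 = -0.00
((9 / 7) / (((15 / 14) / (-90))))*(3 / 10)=-162 / 5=-32.40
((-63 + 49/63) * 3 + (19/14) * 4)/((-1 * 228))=1903/2394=0.79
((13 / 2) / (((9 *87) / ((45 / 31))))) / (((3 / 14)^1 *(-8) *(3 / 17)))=-7735 / 194184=-0.04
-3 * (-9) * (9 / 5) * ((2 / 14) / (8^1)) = 0.87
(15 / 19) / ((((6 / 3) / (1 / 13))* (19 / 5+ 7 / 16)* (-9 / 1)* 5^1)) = -40 / 251199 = -0.00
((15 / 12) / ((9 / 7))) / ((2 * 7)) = 5 / 72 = 0.07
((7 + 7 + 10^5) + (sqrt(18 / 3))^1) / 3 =sqrt(6) / 3 + 33338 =33338.82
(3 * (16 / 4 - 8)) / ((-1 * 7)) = 12 / 7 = 1.71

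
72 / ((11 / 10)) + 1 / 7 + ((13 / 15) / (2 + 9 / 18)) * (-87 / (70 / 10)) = 117981 / 1925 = 61.29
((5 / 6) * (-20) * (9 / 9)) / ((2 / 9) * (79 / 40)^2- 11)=120000 / 72959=1.64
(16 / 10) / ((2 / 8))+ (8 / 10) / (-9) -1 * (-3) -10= -31 / 45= -0.69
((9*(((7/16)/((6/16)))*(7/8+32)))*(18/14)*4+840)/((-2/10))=-52305/4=-13076.25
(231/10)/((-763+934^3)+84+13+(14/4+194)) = 231/8147800355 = 0.00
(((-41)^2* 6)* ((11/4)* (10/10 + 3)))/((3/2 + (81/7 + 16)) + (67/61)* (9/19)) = 1800209796/480155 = 3749.23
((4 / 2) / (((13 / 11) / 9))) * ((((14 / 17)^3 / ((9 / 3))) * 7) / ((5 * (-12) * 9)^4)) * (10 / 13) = 26411 / 147084622659000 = 0.00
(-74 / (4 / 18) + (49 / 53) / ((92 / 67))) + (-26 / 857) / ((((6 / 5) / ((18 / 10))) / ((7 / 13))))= -1388806621 / 4178732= -332.35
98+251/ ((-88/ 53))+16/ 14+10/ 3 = -89987/ 1848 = -48.69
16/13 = 1.23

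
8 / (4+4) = 1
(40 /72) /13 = 5 /117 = 0.04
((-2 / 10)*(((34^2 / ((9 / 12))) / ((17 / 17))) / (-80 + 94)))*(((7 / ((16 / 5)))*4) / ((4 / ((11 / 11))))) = -289 / 6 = -48.17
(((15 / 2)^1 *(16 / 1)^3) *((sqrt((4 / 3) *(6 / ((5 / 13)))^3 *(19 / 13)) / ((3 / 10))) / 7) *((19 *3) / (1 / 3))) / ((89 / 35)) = 546324480 *sqrt(190) / 89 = 84613070.41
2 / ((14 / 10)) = 10 / 7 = 1.43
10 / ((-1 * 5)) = -2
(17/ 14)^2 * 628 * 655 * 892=26509628980/ 49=541012836.33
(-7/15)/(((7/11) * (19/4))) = -44/285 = -0.15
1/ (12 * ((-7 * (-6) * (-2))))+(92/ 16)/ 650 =2573/ 327600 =0.01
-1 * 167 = -167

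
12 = 12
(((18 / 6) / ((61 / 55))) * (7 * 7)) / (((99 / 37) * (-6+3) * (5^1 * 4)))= -1813 / 2196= -0.83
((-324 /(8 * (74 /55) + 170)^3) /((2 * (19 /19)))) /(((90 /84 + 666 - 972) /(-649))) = -755841625 /12947991958478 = -0.00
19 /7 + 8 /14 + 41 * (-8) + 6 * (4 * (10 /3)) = -1713 /7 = -244.71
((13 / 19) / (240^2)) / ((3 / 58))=0.00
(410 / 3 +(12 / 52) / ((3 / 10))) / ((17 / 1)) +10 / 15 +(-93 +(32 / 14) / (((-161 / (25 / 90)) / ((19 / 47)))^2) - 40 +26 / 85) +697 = 20558462774069464 / 35875073940615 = 573.06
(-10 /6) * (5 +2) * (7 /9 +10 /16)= -3535 /216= -16.37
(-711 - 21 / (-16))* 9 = -6387.19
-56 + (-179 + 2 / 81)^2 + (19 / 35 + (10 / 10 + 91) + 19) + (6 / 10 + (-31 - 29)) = 1470963916 / 45927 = 32028.30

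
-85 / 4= -21.25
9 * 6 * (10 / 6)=90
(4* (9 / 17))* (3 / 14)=54 / 119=0.45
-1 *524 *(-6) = 3144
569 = 569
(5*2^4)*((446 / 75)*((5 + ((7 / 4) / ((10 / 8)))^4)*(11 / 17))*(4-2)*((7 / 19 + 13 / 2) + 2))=48726705984 / 1009375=48274.14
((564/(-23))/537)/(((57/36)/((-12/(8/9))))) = 30456/78223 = 0.39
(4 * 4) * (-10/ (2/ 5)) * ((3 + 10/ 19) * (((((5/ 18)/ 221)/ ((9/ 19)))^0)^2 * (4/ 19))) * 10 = -1072000/ 361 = -2969.53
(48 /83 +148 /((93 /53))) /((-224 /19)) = -3113701 /432264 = -7.20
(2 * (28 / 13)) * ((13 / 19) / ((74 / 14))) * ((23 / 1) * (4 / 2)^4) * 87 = 17852.45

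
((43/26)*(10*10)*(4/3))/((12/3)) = 2150/39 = 55.13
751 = 751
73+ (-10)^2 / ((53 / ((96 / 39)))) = 53497 / 689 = 77.64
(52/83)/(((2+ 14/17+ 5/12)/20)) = 3.87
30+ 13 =43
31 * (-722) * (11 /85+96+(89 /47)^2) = -2231825.54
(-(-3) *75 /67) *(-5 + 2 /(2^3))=-15.95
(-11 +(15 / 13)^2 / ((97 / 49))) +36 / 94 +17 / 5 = -25211653 / 3852355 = -6.54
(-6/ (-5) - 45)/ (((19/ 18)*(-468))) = 219/ 2470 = 0.09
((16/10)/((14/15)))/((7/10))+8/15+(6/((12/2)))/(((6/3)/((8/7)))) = 2612/735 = 3.55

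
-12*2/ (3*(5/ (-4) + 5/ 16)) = 128/ 15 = 8.53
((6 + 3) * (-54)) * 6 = -2916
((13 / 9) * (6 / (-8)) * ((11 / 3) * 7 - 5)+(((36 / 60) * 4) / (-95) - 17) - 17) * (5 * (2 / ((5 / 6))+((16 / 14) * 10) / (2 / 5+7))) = -1231898914 / 1107225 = -1112.60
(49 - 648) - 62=-661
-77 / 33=-2.33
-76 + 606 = 530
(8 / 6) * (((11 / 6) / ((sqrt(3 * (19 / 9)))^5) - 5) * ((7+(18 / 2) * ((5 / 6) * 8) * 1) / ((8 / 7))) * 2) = -2345 / 3+5159 * sqrt(57) / 13718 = -778.83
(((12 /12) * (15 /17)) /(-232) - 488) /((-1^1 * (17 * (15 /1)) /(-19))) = -36569053 /1005720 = -36.36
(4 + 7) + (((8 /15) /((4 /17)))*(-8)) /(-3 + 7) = 97 /15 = 6.47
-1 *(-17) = 17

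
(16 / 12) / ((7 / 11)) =44 / 21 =2.10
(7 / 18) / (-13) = -7 / 234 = -0.03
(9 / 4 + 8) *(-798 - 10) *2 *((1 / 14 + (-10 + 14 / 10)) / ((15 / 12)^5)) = 5063018496 / 109375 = 46290.45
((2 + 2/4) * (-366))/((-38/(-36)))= -16470/19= -866.84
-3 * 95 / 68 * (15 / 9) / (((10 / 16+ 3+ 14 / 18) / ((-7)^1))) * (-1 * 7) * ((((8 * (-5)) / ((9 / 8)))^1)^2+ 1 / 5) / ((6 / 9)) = -2383737055 / 16167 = -147444.61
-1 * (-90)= 90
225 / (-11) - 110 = -1435 / 11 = -130.45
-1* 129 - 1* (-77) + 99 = 47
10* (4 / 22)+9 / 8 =259 / 88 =2.94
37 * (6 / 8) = 27.75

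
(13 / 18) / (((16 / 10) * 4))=65 / 576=0.11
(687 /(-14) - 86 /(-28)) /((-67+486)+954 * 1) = -46 /1373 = -0.03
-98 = -98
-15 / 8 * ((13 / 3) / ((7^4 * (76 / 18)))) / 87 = -195 / 21167216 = -0.00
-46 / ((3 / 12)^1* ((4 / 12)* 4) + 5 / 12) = -184 / 3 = -61.33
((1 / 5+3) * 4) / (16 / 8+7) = 64 / 45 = 1.42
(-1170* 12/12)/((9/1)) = -130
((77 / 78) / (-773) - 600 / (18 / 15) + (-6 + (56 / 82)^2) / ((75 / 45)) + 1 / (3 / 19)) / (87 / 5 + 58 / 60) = -13255747181 / 489878701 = -27.06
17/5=3.40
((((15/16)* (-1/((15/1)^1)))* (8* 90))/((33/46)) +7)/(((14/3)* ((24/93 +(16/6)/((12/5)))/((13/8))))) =-6670053/470624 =-14.17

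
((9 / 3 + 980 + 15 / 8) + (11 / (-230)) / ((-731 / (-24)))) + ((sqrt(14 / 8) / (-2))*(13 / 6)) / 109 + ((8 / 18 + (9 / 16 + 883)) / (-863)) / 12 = 123456093079927 / 125363108160 - 13*sqrt(7) / 2616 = 984.77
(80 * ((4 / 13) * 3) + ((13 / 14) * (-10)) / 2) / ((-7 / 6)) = -37785 / 637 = -59.32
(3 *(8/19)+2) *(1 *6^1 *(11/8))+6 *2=1479/38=38.92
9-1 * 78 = -69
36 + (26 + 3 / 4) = 251 / 4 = 62.75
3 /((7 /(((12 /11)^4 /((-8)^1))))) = -0.08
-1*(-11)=11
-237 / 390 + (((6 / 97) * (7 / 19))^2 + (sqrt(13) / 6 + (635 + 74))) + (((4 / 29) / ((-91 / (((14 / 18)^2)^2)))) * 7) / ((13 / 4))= sqrt(13) / 6 + 773711110329679523 / 1092208144501890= 708.99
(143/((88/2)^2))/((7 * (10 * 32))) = 13/394240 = 0.00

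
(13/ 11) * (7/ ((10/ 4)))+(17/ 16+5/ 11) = 4247/ 880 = 4.83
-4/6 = -2/3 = -0.67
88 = 88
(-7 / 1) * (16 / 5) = -112 / 5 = -22.40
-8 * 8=-64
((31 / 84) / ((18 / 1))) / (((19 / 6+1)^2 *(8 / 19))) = 589 / 210000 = 0.00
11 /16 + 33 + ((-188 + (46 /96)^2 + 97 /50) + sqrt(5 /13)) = -8763431 /57600 + sqrt(65) /13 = -151.52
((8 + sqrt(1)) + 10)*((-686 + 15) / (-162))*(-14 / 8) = -89243 / 648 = -137.72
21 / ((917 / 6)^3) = 648 / 110156459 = 0.00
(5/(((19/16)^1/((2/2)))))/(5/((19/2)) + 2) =1.67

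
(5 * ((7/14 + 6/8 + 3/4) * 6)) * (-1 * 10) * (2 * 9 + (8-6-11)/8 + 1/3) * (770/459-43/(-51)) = -11946025/459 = -26026.20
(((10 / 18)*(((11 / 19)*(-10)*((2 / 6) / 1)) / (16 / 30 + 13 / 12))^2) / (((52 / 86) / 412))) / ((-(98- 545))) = 214363600000 / 177641346051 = 1.21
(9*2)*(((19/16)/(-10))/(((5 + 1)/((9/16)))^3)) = -4617/2621440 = -0.00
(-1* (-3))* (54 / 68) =81 / 34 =2.38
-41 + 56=15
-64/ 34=-32/ 17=-1.88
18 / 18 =1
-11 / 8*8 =-11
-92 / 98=-46 / 49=-0.94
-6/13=-0.46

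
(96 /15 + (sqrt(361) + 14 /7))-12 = 77 /5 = 15.40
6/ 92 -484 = -22261/ 46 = -483.93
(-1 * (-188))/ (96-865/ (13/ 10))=-1222/ 3701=-0.33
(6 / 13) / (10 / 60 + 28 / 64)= 288 / 377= 0.76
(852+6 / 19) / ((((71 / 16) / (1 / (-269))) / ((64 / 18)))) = -2763776 / 1088643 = -2.54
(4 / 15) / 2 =2 / 15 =0.13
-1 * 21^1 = -21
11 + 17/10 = 127/10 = 12.70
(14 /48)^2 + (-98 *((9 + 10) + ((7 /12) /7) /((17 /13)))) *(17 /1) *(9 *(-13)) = 2140381201 /576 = 3715939.59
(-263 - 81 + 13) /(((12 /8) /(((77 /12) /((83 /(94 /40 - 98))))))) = 48756631 /29880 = 1631.75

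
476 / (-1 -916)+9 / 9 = 63 / 131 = 0.48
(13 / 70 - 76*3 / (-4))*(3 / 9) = 4003 / 210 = 19.06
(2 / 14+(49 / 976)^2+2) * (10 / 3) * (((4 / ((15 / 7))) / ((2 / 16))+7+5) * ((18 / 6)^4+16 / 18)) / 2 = 1064854558339 / 135027648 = 7886.20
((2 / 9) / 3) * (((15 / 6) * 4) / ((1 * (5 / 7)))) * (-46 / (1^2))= -1288 / 27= -47.70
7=7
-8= -8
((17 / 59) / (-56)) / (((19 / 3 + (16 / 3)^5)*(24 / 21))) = -4131 / 3965234240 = -0.00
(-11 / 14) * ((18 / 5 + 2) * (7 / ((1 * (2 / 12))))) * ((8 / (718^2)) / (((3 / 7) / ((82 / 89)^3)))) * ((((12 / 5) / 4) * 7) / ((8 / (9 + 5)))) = -87373081488 / 2271427742225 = -0.04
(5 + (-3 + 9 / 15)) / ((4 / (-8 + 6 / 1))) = -13 / 10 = -1.30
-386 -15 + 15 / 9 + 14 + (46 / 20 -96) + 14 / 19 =-272629 / 570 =-478.30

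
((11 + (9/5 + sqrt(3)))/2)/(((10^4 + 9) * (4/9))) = 9 * sqrt(3)/80072 + 72/50045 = 0.00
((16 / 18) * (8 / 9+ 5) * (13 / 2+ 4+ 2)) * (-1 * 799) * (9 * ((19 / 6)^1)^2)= -382181675 / 81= -4718292.28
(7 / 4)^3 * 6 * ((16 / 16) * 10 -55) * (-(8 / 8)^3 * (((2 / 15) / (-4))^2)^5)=343 / 139968000000000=0.00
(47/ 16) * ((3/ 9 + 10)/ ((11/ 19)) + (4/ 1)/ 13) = 366083/ 6864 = 53.33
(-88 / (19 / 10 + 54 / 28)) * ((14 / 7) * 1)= -3080 / 67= -45.97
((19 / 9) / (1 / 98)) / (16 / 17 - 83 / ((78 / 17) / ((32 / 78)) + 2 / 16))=-12170963 / 376398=-32.34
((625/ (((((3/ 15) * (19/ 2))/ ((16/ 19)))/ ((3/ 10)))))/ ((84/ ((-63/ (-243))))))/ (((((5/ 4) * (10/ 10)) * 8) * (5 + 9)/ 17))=0.03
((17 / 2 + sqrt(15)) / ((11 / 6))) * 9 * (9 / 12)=81 * sqrt(15) / 22 + 1377 / 44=45.56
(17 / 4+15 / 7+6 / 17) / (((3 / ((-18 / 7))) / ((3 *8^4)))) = -59185152 / 833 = -71050.60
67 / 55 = 1.22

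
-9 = -9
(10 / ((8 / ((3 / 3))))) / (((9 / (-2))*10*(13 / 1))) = -1 / 468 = -0.00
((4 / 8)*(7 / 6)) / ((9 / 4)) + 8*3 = 655 / 27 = 24.26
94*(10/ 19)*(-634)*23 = -13707080/ 19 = -721425.26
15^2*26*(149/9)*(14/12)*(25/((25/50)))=16948750/3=5649583.33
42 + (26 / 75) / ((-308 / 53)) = 484411 / 11550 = 41.94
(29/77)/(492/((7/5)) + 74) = 29/32758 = 0.00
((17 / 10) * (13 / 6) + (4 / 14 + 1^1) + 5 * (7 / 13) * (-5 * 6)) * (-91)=413869 / 60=6897.82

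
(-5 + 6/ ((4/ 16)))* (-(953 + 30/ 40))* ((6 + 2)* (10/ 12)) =-362425/ 3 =-120808.33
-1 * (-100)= 100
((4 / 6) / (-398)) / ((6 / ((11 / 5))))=-11 / 17910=-0.00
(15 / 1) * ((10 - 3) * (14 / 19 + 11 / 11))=3465 / 19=182.37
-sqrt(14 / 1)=-sqrt(14)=-3.74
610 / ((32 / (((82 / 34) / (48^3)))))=12505 / 30081024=0.00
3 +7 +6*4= 34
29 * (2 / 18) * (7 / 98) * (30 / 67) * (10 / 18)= 725 / 12663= 0.06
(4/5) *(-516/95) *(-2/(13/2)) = 8256/6175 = 1.34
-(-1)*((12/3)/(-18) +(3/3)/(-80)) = -169/720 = -0.23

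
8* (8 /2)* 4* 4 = 512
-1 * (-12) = 12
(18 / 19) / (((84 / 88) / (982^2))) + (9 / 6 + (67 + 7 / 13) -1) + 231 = 957372.48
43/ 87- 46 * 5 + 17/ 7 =-138290/ 609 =-227.08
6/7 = 0.86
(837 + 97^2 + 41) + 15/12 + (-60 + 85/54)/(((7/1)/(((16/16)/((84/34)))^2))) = 6859210999/666792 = 10286.88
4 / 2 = 2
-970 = -970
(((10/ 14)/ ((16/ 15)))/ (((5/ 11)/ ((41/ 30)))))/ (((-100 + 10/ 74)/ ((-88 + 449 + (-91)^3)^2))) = -473347867475835/ 41384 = -11437943830.37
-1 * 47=-47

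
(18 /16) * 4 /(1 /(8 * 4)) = 144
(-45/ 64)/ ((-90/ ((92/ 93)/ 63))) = 0.00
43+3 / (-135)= 1934 / 45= 42.98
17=17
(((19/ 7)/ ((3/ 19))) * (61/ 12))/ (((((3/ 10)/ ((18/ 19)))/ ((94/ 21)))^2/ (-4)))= -215598400/ 3087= -69840.75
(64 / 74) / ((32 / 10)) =10 / 37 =0.27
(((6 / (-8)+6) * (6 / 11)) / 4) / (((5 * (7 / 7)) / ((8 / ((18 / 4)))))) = 14 / 55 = 0.25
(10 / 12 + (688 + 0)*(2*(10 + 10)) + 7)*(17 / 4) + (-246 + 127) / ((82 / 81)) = 115005731 / 984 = 116875.74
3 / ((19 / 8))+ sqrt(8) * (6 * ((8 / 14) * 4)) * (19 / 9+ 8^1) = 24 / 19+ 832 * sqrt(2) / 3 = 393.47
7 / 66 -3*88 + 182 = -5405 / 66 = -81.89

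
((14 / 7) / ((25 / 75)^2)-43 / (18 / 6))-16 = -37 / 3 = -12.33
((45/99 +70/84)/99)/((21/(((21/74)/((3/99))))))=85/14652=0.01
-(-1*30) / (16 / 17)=31.88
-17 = -17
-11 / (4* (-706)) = 11 / 2824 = 0.00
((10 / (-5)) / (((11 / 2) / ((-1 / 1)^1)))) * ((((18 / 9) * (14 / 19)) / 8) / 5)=14 / 1045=0.01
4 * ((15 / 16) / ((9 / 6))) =5 / 2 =2.50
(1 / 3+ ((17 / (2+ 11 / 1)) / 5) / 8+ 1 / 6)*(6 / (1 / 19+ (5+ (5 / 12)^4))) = 81850176 / 130164515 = 0.63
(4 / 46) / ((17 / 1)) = 2 / 391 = 0.01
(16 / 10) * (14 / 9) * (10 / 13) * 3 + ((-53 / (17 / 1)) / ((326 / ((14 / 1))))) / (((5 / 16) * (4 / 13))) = 2351132 / 540345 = 4.35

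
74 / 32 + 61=1013 / 16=63.31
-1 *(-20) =20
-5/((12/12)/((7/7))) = -5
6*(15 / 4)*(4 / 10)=9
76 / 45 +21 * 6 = 5746 / 45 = 127.69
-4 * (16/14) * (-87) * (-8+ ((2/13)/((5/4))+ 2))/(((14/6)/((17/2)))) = -27118944/3185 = -8514.58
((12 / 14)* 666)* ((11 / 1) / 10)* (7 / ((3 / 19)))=139194 / 5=27838.80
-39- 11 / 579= -22592 / 579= -39.02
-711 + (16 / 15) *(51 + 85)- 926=-22379 / 15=-1491.93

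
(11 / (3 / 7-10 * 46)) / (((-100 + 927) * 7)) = -11 / 2660459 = -0.00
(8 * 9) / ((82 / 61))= 2196 / 41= 53.56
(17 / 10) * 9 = 153 / 10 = 15.30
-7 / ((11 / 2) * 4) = -7 / 22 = -0.32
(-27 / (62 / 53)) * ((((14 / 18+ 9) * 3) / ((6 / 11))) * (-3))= 115434 / 31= 3723.68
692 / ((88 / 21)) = 3633 / 22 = 165.14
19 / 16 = 1.19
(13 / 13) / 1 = 1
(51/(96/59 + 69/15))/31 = 15045/56947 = 0.26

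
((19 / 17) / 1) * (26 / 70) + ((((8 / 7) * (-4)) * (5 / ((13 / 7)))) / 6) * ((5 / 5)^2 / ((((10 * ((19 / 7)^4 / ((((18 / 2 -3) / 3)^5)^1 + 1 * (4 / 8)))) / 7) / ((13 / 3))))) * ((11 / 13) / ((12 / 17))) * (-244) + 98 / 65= 29711022494591 / 27216889245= 1091.64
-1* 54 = -54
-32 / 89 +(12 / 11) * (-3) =-3556 / 979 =-3.63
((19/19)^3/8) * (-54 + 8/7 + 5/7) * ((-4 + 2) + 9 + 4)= -4015/56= -71.70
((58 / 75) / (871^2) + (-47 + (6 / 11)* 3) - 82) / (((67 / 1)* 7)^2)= -79714202437 / 137668932225825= -0.00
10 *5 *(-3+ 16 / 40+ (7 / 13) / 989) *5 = -8355300 / 12857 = -649.86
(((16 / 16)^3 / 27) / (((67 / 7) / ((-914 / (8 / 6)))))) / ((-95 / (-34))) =-54383 / 57285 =-0.95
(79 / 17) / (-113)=-79 / 1921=-0.04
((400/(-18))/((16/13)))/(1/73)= -23725/18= -1318.06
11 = 11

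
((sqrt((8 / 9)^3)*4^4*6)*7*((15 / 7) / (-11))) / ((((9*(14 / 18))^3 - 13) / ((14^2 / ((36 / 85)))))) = -17059840*sqrt(2) / 9801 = -2461.61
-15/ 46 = -0.33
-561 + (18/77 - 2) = -43333/77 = -562.77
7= 7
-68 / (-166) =34 / 83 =0.41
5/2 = 2.50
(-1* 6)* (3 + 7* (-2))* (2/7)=18.86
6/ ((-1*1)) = -6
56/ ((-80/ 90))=-63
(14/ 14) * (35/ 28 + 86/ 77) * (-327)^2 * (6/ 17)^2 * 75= 52617087675/ 22253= 2364494.12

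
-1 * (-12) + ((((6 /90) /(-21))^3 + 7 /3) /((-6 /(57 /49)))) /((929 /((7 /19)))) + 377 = 79066919078438 /203256955125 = 389.00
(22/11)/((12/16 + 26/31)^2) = 30752/38809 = 0.79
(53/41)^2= 2809/1681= 1.67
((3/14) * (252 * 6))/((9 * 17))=36/17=2.12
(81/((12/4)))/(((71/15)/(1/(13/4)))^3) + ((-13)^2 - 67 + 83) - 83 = 80211539634/786330467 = 102.01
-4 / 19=-0.21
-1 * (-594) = 594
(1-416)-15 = -430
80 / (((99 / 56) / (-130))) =-5882.83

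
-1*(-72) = 72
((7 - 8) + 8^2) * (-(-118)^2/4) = -219303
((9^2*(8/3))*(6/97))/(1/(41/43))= 53136/4171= 12.74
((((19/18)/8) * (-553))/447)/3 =-10507/193104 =-0.05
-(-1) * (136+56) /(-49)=-192 /49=-3.92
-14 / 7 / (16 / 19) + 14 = 93 / 8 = 11.62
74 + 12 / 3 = 78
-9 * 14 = -126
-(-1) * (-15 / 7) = -15 / 7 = -2.14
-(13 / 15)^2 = -169 / 225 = -0.75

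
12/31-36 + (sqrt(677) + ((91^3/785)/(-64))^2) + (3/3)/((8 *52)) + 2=sqrt(677) + 194662869503723/1017195212800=217.39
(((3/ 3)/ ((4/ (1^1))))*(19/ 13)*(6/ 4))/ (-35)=-57/ 3640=-0.02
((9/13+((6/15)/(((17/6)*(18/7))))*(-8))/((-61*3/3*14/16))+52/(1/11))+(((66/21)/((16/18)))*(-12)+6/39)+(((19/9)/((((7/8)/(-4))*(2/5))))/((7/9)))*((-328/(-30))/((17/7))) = 390.07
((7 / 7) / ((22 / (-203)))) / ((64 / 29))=-5887 / 1408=-4.18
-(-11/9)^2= -121/81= -1.49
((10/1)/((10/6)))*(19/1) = 114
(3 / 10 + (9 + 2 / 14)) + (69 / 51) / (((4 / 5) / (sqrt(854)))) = 661 / 70 + 115 * sqrt(854) / 68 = 58.86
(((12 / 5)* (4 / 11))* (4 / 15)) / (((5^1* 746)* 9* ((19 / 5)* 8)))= 4 / 17540325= 0.00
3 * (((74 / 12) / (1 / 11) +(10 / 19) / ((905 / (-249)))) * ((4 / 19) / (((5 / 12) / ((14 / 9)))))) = 31285744 / 196023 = 159.60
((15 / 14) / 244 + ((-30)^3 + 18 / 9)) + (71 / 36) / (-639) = -7470238247 / 276696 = -26998.00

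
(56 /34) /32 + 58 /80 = 66 /85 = 0.78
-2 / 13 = -0.15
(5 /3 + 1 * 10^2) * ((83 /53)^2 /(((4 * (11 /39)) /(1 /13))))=2101145 /123596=17.00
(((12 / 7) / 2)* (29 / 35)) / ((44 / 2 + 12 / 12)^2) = 174 / 129605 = 0.00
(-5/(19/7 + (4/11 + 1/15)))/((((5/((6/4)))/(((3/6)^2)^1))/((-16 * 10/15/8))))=1155/7264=0.16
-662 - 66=-728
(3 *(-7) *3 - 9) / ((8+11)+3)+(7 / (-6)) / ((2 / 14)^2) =-3989 / 66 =-60.44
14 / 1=14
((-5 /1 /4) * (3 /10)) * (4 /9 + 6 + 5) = -103 /24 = -4.29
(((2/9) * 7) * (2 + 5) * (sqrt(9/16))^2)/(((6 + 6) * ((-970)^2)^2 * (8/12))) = 49/56658739840000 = 0.00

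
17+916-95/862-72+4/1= 745535/862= 864.89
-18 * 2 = -36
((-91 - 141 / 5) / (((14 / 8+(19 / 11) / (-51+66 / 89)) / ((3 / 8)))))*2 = -87974964 / 1688285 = -52.11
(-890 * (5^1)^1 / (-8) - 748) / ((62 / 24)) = -2301 / 31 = -74.23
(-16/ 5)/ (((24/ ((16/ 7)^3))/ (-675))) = 368640/ 343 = 1074.75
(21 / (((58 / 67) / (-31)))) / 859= -43617 / 49822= -0.88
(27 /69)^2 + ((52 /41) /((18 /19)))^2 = 140124085 /72029169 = 1.95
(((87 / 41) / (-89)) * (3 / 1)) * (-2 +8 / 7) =1566 / 25543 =0.06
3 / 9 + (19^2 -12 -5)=1033 / 3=344.33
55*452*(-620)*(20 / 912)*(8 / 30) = -15413200 / 171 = -90135.67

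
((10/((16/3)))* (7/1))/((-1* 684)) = -35/1824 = -0.02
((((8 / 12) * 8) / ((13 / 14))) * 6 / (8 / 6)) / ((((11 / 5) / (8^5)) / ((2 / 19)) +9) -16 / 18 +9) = 990904320 / 656039813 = 1.51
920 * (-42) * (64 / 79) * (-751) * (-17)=-31572280320 / 79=-399649117.97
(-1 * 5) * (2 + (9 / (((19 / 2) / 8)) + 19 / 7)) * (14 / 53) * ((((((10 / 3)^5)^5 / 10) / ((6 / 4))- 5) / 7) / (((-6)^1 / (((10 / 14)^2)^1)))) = 136249999999134176952225434375 / 877962998970664929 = 155188772372.95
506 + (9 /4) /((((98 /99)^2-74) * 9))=1448506279 /2862680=506.00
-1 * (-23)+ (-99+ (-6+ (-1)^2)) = -81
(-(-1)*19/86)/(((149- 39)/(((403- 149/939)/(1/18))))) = 980058/67295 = 14.56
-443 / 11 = -40.27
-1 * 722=-722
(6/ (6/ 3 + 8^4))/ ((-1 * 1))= -1/ 683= -0.00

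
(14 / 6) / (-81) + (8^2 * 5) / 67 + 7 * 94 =10790189 / 16281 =662.75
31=31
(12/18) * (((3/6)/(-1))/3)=-1/9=-0.11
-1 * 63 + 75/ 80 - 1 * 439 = -8017/ 16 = -501.06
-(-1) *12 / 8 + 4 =11 / 2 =5.50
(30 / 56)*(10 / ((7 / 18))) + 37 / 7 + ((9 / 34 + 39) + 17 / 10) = 250008 / 4165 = 60.03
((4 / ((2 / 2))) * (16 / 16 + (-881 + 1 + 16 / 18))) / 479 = -31612 / 4311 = -7.33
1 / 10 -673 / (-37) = 6767 / 370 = 18.29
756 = 756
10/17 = 0.59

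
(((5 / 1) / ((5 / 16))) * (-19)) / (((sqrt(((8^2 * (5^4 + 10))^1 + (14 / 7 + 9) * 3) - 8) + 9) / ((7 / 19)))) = 42 / 1691 - 14 * sqrt(40665) / 5073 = -0.53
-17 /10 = -1.70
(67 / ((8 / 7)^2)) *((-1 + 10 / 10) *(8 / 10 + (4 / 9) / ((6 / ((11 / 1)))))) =0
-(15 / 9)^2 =-25 / 9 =-2.78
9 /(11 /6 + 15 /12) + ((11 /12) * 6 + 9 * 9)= 6617 /74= 89.42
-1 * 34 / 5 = -34 / 5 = -6.80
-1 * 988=-988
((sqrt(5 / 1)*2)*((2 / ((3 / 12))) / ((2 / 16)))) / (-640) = -sqrt(5) / 5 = -0.45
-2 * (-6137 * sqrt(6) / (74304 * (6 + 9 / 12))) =6137 * sqrt(6) / 250776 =0.06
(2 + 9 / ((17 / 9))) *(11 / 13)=1265 / 221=5.72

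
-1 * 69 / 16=-69 / 16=-4.31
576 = 576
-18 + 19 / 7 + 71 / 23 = -1964 / 161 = -12.20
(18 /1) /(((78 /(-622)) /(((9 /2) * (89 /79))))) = -747333 /1027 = -727.69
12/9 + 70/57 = 146/57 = 2.56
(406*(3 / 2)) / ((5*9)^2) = 203 / 675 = 0.30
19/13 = 1.46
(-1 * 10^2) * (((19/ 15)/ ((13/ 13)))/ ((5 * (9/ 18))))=-152/ 3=-50.67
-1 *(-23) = 23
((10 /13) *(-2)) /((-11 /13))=20 /11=1.82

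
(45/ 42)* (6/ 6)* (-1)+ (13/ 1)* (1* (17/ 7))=61/ 2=30.50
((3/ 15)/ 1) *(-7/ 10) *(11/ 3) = -77/ 150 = -0.51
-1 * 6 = -6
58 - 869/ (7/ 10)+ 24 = -8116/ 7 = -1159.43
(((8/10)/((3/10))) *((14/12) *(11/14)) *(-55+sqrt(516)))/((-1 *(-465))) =-242/837+44 *sqrt(129)/4185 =-0.17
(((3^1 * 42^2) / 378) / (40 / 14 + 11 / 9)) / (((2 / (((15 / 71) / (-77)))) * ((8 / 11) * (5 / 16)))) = -378 / 18247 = -0.02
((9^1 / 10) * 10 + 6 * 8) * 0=0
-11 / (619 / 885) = -9735 / 619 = -15.73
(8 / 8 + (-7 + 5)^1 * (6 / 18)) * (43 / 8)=43 / 24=1.79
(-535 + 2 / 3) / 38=-1603 / 114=-14.06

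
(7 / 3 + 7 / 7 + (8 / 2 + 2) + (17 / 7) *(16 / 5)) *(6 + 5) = 19756 / 105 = 188.15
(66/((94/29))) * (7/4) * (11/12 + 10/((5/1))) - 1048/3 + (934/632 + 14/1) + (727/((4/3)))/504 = -570997199/2495136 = -228.84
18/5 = 3.60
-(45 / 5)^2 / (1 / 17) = -1377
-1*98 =-98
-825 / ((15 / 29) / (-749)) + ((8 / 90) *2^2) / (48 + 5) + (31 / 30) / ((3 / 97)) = 5698663753 / 4770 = 1194688.42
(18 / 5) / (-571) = -0.01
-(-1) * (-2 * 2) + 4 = 0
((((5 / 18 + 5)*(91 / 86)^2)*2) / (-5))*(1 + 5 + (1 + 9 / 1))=-629356 / 16641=-37.82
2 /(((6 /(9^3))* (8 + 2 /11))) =29.70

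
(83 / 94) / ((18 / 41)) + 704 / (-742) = 666929 / 627732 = 1.06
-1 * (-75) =75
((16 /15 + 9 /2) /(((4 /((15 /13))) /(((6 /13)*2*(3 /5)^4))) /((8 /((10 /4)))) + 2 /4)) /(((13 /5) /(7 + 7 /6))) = 2651292 /1448941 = 1.83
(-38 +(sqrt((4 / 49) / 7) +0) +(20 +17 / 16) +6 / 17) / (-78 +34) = 4511 / 11968 - sqrt(7) / 1078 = 0.37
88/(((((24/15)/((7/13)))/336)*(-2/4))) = -258720/13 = -19901.54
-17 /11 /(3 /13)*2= -442 /33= -13.39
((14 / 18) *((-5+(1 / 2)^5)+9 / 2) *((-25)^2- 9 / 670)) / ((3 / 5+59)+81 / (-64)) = -14655935 / 3752067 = -3.91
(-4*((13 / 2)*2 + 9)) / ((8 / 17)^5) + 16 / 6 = -46822513 / 12288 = -3810.43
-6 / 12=-1 / 2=-0.50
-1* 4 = -4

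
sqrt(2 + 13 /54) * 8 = 11.98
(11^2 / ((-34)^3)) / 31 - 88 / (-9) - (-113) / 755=82190405573 / 8279191080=9.93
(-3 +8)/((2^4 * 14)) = 5/224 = 0.02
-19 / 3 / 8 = -19 / 24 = -0.79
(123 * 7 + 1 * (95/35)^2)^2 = 1810502500/2401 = 754061.85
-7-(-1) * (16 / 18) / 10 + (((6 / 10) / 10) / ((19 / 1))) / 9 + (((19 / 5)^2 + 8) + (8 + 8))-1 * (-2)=11467 / 342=33.53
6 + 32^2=1030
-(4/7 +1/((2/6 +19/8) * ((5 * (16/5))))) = -541/910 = -0.59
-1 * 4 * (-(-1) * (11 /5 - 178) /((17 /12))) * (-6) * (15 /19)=-759456 /323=-2351.26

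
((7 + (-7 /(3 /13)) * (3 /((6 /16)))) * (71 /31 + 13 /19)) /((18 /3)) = -206444 /1767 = -116.83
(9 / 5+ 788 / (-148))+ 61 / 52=-22619 / 9620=-2.35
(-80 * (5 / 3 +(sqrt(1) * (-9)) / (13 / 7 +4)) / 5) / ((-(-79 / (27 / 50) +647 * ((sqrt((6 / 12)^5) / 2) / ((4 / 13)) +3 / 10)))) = -152257167360 / 49365302690417 +418585190400 * sqrt(2) / 49365302690417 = 0.01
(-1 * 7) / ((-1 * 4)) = 7 / 4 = 1.75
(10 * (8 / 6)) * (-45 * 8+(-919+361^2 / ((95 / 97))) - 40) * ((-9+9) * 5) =0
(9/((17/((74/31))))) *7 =4662/527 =8.85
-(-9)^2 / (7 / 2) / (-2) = 81 / 7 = 11.57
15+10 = 25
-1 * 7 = -7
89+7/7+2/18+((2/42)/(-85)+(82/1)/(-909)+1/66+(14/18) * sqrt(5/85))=7 * sqrt(17)/153+1071315229/11898810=90.22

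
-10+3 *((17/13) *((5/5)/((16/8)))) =-209/26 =-8.04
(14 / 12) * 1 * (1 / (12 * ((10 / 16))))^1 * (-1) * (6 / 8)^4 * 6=-189 / 640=-0.30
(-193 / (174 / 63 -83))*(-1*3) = -7.22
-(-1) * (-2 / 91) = -2 / 91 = -0.02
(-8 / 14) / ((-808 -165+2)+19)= 1 / 1666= 0.00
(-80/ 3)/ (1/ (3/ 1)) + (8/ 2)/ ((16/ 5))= -315/ 4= -78.75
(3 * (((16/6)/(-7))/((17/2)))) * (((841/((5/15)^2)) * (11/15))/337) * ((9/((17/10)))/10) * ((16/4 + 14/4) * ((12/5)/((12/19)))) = -33.41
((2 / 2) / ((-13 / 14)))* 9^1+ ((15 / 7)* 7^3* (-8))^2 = 449467074 / 13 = 34574390.31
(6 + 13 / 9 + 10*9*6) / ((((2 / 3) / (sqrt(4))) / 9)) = 14781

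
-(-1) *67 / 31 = 67 / 31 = 2.16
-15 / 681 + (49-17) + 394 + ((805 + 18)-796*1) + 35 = 487.98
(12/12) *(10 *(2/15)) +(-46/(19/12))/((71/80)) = -127084/4047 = -31.40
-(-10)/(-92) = -5/46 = -0.11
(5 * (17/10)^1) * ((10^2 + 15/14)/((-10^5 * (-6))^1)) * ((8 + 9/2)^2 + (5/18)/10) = 13533343/60480000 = 0.22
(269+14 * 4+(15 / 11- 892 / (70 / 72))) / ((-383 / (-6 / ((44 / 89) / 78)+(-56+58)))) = -2364804562 / 1622005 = -1457.95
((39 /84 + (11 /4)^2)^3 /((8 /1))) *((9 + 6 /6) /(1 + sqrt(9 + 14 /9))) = -32695771455 /483295232 + 10898590485 *sqrt(95) /483295232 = 152.14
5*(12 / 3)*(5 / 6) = 50 / 3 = 16.67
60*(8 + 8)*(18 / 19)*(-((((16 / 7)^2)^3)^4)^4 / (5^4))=-136173333414739320157636362586096329310355578918728583684429302005073214442294359873047704176882268454627706334500356096 / 3199450941423906801101015598339448115695900706954804384513953107894738532543816802375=-42561469423292908620426190000000000.00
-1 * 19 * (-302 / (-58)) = -2869 / 29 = -98.93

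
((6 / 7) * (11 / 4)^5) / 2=483153 / 7168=67.40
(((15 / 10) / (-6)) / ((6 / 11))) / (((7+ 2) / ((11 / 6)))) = -121 / 1296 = -0.09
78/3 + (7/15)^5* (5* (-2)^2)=4015978/151875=26.44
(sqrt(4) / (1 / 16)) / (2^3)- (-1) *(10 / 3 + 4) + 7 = 55 / 3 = 18.33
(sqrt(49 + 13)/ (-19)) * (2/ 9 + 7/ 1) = -65 * sqrt(62)/ 171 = -2.99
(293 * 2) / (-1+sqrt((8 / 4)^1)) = 586+586 * sqrt(2) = 1414.73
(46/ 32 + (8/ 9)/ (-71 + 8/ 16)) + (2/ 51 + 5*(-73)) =-125480957/ 345168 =-363.54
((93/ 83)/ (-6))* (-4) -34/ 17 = -104/ 83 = -1.25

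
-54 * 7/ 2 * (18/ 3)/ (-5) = 226.80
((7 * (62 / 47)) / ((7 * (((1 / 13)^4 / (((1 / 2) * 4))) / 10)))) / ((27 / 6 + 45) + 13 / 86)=304574504 / 20069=15176.37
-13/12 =-1.08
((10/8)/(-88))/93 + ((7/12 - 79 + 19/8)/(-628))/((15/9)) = 186305/2569776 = 0.07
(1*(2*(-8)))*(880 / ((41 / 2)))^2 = -49561600 / 1681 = -29483.40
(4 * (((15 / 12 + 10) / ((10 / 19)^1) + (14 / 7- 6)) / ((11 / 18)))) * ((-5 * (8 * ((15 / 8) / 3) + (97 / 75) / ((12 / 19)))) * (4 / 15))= -881677 / 825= -1068.70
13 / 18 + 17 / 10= 109 / 45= 2.42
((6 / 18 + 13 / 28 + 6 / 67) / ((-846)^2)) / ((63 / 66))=54923 / 42294521304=0.00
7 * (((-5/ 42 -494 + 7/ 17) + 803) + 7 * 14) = 290807/ 102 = 2851.05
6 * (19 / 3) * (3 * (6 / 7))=684 / 7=97.71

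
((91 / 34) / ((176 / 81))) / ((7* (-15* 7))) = -351 / 209440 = -0.00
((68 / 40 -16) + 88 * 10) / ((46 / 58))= 251053 / 230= 1091.53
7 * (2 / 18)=0.78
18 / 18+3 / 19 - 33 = -31.84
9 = 9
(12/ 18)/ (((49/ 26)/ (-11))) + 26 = 3250/ 147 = 22.11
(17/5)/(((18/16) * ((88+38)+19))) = 136/6525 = 0.02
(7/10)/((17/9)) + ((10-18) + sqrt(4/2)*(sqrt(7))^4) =-1297/170 + 49*sqrt(2) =61.67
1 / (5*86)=1 / 430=0.00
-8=-8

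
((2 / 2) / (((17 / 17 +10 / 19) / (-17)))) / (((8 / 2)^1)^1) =-323 / 116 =-2.78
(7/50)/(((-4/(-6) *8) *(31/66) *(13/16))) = 693/10075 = 0.07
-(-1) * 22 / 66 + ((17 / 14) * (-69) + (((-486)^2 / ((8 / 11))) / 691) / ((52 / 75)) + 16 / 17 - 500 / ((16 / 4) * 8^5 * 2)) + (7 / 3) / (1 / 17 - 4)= 8375284183275883 / 14081351811072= 594.78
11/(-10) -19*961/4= -91317/20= -4565.85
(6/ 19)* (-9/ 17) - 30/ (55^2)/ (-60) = -326377/ 1954150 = -0.17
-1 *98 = -98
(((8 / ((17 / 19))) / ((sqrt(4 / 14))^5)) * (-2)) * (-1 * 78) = 31966.08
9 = 9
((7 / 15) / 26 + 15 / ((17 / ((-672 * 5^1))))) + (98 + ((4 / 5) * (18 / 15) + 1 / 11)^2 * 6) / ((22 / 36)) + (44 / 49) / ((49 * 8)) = -3699211197081716 / 1324231033125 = -2793.48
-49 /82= -0.60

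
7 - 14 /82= 6.83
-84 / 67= -1.25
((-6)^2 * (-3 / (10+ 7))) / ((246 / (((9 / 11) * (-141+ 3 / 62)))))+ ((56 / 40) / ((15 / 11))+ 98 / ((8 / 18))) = 8003947883 / 35651550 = 224.50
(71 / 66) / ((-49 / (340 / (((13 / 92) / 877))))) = -973855880 / 21021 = -46327.76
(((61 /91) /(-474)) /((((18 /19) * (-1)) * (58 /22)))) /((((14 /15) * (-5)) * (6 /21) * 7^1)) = -12749 /210148848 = -0.00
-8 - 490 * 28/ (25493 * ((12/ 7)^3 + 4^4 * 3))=-6760108181/ 844939992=-8.00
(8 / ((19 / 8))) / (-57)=-64 / 1083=-0.06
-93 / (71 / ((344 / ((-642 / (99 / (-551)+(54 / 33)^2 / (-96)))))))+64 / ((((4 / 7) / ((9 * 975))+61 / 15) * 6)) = 56986631559027 / 23004198242366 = 2.48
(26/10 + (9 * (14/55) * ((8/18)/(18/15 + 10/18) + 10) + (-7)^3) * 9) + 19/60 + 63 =-29299361/10428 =-2809.68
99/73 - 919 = -66988/73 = -917.64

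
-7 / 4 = -1.75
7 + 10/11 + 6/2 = 120/11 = 10.91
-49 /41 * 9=-441 /41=-10.76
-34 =-34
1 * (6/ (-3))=-2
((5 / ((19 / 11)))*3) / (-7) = -165 / 133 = -1.24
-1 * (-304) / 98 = 152 / 49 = 3.10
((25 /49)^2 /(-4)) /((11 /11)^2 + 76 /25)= -15625 /970004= -0.02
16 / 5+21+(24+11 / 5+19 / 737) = 185819 / 3685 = 50.43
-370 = -370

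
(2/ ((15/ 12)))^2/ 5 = 64/ 125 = 0.51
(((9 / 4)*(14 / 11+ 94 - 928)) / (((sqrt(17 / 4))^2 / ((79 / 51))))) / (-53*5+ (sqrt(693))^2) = -542730 / 340153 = -1.60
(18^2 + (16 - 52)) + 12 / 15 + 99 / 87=42041 / 145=289.94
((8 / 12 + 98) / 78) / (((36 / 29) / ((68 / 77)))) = 0.90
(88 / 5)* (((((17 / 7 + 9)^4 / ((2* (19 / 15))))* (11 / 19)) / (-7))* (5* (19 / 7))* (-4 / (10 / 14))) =237895680000 / 319333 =744976.81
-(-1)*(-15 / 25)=-3 / 5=-0.60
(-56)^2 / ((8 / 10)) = 3920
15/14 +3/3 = 29/14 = 2.07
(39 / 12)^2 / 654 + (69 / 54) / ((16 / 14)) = 35605 / 31392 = 1.13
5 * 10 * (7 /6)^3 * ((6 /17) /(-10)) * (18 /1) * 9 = -15435 /34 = -453.97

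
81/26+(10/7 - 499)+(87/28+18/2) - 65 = -199235/364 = -547.35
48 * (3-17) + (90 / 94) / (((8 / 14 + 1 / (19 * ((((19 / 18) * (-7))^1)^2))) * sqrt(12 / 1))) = -672 + 5041365 * sqrt(3) / 18083344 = -671.52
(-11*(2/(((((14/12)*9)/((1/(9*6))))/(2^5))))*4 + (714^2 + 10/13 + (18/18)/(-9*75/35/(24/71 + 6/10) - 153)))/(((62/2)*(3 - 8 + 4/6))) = -56305007227589/14836722264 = -3794.98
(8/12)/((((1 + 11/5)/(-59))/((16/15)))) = -118/9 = -13.11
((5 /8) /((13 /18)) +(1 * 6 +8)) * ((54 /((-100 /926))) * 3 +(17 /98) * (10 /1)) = -54571481 /2450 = -22274.07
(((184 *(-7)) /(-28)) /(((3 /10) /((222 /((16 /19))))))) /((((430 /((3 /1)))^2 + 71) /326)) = 118599615 /185539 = 639.22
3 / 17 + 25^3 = 265628 / 17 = 15625.18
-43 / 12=-3.58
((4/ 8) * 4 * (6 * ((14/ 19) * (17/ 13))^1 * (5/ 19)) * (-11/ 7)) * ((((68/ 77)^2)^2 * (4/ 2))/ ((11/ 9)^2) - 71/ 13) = 22.22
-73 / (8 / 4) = -73 / 2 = -36.50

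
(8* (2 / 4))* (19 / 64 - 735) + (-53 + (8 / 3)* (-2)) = -143863 / 48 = -2997.15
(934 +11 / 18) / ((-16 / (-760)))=1598185 / 36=44394.03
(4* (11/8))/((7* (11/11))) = 0.79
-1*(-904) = 904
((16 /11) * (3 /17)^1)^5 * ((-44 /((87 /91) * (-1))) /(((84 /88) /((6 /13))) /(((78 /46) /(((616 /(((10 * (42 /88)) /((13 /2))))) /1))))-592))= 695614832640 /5849508505589419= 0.00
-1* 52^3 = -140608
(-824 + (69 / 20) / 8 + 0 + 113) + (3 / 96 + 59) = -651.54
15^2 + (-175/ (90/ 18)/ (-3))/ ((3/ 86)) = 5035/ 9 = 559.44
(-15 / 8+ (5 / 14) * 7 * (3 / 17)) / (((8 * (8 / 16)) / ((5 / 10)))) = -195 / 1088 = -0.18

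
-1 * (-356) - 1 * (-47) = 403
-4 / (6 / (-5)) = 3.33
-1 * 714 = -714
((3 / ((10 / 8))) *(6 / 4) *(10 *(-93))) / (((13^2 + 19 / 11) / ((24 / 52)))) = -36828 / 4069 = -9.05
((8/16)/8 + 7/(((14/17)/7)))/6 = 953/96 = 9.93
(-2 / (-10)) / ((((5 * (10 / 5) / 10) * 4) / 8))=2 / 5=0.40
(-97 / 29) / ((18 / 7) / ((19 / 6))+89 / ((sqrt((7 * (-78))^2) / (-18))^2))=-3.68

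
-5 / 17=-0.29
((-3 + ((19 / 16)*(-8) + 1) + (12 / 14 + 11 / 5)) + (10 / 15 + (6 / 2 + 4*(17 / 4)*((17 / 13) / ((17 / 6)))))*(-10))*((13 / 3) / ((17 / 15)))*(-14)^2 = -4722886 / 51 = -92605.61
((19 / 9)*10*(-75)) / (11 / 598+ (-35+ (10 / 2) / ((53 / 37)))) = 150546500 / 2994231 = 50.28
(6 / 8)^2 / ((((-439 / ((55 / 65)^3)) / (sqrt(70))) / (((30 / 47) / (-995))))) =35937 * sqrt(70) / 72166475992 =0.00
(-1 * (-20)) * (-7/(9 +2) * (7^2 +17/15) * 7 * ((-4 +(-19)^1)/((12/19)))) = 16102576/99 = 162652.28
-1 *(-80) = 80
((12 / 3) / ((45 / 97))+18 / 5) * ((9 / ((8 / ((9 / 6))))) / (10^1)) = 33 / 16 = 2.06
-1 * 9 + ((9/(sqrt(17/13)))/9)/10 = -9 + sqrt(221)/170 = -8.91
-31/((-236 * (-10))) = -31/2360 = -0.01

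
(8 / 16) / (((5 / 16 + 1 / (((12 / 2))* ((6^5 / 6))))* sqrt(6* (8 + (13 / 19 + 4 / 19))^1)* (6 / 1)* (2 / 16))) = 0.29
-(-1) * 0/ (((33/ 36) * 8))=0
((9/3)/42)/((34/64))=16/119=0.13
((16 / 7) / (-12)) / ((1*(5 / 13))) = -52 / 105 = -0.50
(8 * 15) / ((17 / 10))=1200 / 17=70.59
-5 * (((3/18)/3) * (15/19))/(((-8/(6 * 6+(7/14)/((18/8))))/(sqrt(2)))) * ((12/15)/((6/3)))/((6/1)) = 815 * sqrt(2)/12312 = 0.09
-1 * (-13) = 13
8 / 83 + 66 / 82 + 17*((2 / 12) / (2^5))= 646715 / 653376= 0.99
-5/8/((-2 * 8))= 5/128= 0.04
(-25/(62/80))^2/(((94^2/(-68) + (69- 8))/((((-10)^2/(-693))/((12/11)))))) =106250000/53217297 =2.00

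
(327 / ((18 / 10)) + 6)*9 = 1689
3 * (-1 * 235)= -705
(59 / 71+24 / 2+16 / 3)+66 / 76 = 154051 / 8094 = 19.03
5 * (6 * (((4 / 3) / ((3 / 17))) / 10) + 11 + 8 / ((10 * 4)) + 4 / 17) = 4072 / 51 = 79.84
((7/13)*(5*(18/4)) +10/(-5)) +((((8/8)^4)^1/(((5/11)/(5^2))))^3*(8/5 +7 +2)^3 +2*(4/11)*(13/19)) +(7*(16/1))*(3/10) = 5383880349057/27170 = 198155331.21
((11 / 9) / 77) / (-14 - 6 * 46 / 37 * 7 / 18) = -37 / 39396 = -0.00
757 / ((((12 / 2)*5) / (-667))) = -504919 / 30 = -16830.63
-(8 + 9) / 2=-8.50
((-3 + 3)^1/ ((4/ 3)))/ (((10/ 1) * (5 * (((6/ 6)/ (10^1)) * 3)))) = 0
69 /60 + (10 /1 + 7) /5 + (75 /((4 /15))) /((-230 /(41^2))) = -1886939 /920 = -2051.02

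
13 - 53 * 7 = -358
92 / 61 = 1.51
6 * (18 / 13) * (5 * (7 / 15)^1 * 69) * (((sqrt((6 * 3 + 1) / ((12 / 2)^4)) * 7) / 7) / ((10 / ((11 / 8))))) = 5313 * sqrt(19) / 1040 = 22.27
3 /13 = 0.23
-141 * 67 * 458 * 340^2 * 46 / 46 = -500169525600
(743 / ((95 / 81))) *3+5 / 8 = 1444867 / 760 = 1901.14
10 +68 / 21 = 278 / 21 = 13.24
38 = 38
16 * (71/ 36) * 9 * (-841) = -238844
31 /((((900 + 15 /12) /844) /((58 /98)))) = 17.18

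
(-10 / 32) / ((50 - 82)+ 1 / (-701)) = 3505 / 358928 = 0.01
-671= -671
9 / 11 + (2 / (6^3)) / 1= 983 / 1188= 0.83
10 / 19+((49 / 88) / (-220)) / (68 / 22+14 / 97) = 60664893 / 115434880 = 0.53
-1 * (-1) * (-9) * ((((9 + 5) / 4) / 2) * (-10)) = 315 / 2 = 157.50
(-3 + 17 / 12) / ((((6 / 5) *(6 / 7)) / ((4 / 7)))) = -95 / 108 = -0.88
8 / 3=2.67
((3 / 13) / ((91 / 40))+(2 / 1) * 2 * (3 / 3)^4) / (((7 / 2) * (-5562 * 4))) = -1213 / 23029461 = -0.00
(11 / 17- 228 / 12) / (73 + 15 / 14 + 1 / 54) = -58968 / 238051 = -0.25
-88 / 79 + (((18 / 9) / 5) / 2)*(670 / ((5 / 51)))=539446 / 395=1365.69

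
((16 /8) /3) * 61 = 122 /3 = 40.67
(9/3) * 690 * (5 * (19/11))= 196650/11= 17877.27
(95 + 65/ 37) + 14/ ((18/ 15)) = 12035/ 111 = 108.42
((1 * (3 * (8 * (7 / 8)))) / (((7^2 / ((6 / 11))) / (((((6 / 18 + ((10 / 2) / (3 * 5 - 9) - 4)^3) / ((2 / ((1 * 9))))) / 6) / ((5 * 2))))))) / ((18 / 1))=-617 / 20160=-0.03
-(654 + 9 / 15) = -654.60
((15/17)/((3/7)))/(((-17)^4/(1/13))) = 35/18458141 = 0.00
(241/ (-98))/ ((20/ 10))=-241/ 196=-1.23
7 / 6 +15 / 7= 139 / 42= 3.31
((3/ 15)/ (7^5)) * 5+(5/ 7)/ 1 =12006/ 16807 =0.71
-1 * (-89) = 89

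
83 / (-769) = -83 / 769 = -0.11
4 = 4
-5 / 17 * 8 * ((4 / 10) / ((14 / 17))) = -8 / 7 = -1.14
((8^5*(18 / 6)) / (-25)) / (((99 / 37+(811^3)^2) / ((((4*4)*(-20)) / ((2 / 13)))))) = 94568448 / 3289855864509814205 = 0.00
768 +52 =820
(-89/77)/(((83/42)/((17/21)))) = -3026/6391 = -0.47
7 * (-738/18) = -287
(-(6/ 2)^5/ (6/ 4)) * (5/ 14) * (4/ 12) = -135/ 7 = -19.29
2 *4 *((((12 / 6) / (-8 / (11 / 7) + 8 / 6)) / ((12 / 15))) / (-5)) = 33 / 31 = 1.06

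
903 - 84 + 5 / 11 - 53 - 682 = 929 / 11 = 84.45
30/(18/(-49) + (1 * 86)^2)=0.00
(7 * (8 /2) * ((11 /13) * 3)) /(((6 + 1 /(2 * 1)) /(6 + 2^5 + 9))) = 86856 /169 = 513.94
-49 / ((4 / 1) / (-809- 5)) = 19943 / 2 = 9971.50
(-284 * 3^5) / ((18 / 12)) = -46008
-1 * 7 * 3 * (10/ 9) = -70/ 3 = -23.33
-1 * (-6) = 6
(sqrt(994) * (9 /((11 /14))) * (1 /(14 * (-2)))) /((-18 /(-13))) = -9.32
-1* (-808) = 808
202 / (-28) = -101 / 14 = -7.21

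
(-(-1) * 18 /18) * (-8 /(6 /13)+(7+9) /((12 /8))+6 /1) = -2 /3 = -0.67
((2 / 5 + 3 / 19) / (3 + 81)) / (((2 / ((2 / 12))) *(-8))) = -53 / 766080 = -0.00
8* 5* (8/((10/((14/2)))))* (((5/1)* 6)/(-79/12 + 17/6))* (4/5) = -7168/5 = -1433.60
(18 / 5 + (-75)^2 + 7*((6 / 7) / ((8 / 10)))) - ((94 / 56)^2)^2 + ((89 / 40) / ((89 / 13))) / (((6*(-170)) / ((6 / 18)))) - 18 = 13189820661991 / 2351059200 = 5610.16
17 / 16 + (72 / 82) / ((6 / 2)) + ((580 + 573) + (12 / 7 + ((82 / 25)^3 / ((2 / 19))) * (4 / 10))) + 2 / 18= 4165969844251 / 3228750000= 1290.27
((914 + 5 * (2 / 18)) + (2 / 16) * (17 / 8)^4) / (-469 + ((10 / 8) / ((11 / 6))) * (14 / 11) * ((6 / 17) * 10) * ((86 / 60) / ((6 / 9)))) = -79478100647 / 40073822208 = -1.98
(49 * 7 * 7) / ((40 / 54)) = 64827 / 20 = 3241.35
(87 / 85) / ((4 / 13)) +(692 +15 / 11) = 2605621 / 3740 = 696.69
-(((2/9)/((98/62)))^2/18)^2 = -3694084/3063651608241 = -0.00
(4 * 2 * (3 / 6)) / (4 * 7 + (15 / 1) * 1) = 4 / 43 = 0.09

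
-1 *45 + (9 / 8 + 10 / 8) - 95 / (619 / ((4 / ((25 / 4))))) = -1057827 / 24760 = -42.72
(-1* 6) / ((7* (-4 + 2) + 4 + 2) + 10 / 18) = 54 / 67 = 0.81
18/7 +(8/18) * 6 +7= 257/21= 12.24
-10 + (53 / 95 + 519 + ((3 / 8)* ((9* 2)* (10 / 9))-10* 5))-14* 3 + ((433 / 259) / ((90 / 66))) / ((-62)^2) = 120608083331 / 283744860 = 425.06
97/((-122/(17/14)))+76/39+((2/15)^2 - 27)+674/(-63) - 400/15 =-316560409/4995900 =-63.36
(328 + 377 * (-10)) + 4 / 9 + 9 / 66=-681401 / 198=-3441.42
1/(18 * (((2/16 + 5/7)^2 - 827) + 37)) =-1568/22277079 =-0.00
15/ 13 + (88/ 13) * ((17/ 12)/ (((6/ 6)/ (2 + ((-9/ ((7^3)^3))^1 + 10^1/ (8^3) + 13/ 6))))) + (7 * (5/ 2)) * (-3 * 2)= -38497140602509/ 604335618432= -63.70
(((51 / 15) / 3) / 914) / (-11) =-17 / 150810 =-0.00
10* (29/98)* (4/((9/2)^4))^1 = 9280/321489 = 0.03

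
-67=-67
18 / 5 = 3.60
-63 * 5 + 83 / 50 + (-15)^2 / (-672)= -1756579 / 5600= -313.67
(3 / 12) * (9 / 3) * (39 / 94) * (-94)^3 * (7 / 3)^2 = -1407133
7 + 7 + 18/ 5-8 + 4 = 68/ 5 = 13.60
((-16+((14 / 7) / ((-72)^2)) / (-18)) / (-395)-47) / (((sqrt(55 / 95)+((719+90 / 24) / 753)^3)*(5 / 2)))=-12565420856337021490519139914 / 153545811264483323530215375+27700033962975148985490304*sqrt(209) / 5686881898684567538156125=-11.42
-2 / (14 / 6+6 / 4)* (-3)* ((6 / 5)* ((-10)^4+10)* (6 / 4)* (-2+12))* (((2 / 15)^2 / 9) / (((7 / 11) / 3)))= 302016 / 115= 2626.23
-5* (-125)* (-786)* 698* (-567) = 194420047500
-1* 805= -805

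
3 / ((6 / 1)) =1 / 2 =0.50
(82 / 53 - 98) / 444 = -426 / 1961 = -0.22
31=31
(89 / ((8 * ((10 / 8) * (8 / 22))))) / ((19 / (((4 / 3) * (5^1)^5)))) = 611875 / 114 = 5367.32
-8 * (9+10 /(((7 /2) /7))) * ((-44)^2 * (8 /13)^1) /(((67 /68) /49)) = -11972595712 /871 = -13745804.49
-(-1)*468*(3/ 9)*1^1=156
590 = 590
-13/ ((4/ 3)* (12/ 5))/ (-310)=0.01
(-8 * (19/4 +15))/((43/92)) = -14536/43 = -338.05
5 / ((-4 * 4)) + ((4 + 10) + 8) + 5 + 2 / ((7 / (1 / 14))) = 20939 / 784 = 26.71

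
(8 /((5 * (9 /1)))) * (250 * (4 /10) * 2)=320 /9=35.56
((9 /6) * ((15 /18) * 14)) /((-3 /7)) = -245 /6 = -40.83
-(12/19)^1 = -12/19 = -0.63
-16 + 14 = -2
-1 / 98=-0.01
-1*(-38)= 38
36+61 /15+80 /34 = 10817 /255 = 42.42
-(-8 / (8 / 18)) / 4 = 9 / 2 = 4.50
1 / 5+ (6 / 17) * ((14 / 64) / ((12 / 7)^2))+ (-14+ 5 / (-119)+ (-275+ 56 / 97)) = -12776202811 / 44325120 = -288.24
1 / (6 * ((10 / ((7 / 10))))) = 7 / 600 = 0.01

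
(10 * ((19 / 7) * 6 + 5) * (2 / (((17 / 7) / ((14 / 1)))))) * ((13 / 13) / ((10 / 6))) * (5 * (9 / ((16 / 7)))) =985635 / 34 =28989.26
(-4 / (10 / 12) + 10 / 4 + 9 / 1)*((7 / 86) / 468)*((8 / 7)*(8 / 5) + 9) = 25393 / 2012400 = 0.01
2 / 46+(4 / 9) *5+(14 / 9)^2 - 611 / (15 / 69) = -26137094 / 9315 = -2805.91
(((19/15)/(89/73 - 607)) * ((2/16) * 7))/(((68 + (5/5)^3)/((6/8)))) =-9709/488210880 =-0.00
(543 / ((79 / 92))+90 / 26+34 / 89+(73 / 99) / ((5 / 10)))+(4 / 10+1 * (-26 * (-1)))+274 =42442617959 / 45244485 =938.07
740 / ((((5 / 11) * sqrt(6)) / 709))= 471221.41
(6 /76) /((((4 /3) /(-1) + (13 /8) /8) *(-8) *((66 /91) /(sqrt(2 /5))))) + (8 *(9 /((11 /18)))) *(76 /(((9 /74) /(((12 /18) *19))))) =78 *sqrt(10) /32395 + 10258176 /11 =932561.46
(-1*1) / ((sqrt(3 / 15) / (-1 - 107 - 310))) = 418*sqrt(5) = 934.68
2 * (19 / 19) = 2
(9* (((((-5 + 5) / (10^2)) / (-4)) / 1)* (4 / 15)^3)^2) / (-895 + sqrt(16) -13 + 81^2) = 0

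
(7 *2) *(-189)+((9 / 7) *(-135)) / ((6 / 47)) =-4005.64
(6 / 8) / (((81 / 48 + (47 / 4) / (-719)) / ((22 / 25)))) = 189816 / 480625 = 0.39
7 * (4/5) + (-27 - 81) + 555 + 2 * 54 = 2803/5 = 560.60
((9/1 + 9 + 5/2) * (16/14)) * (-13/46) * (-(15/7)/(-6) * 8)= -21320/1127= -18.92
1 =1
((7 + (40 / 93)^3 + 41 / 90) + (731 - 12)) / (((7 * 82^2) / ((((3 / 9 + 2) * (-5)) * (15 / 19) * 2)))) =-29219680565 / 102761432892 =-0.28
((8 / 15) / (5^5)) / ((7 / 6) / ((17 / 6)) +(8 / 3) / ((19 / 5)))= 2584 / 16859375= 0.00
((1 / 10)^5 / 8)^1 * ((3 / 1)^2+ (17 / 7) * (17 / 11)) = 491 / 30800000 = 0.00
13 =13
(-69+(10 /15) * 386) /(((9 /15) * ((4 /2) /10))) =14125 /9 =1569.44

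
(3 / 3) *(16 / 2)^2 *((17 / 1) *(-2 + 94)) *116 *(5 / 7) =58055680 / 7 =8293668.57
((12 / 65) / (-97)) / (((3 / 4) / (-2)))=32 / 6305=0.01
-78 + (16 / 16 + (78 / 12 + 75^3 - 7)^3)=600675354494718133 / 8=75084419311839766.62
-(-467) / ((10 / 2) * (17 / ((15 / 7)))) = 1401 / 119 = 11.77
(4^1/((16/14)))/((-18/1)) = -7/36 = -0.19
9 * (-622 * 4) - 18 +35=-22375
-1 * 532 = -532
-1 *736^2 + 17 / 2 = -1083375 / 2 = -541687.50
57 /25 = 2.28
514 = 514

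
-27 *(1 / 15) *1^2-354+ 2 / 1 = -353.80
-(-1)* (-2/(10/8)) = -8/5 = -1.60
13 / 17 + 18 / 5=371 / 85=4.36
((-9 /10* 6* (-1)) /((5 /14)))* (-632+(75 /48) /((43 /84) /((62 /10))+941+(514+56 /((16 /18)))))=-1888750267929 /197654350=-9555.82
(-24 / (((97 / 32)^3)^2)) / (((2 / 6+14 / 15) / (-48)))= 18554258718720 / 15826468093651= 1.17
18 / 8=9 / 4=2.25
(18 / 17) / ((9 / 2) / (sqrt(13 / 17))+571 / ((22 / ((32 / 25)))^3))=-45527099904000000 / 10119791285314354921+140133243164062500* sqrt(221) / 10119791285314354921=0.20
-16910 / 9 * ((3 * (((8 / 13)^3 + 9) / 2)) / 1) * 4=-686038700 / 6591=-104087.19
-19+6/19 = -355/19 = -18.68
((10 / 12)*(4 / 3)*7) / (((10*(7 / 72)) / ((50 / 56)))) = 50 / 7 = 7.14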